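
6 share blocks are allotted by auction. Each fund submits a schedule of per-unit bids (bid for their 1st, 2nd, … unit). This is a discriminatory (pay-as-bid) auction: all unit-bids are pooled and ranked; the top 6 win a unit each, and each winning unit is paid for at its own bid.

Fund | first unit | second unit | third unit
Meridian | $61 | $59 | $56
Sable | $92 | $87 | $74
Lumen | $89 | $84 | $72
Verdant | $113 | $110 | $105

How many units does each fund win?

Lumen 1, Sable 2, Verdant 3

All unit-bids, highest first — top 6: 113 (Verdant-1), 110 (Verdant-2), 105 (Verdant-3), 92 (Sable-1), 89 (Lumen-1), 87 (Sable-2)
Next rejected bid: $84 (not a price — pay-as-bid).
Allocation: Lumen 1, Sable 2, Verdant 3.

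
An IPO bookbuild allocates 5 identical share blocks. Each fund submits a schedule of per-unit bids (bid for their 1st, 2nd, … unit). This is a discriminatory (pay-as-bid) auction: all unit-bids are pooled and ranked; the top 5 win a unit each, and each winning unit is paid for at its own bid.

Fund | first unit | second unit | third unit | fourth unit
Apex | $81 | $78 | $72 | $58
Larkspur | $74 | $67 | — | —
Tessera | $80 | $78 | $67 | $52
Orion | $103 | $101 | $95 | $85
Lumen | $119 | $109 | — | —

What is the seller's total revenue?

Merging the schedules and taking the best 5: 119 (Lumen-1), 109 (Lumen-2), 103 (Orion-1), 101 (Orion-2), 95 (Orion-3)
Next rejected bid: $85 (not a price — pay-as-bid).
Each winning unit pays its own bid.
Revenue = 119 + 109 + 103 + 101 + 95 = $527.

Total revenue: $527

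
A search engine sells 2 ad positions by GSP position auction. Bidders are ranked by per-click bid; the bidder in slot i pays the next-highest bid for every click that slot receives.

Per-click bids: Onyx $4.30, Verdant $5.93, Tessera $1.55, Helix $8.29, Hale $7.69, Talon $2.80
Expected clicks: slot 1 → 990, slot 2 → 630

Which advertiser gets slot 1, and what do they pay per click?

Helix; $7.69 per click

Ranked by bid: $8.29 (Helix) > $7.69 (Hale) > $5.93 (Verdant) > …
Slot 1 goes to the first-ranked bidder, Helix, who pays the next bid down: $7.69/click.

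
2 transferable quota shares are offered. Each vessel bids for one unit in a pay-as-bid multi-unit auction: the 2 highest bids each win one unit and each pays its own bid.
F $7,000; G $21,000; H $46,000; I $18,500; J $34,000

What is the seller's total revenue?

Sorting: 46,000 (H), 34,000 (J), 21,000 (G), 18,500 (I), …
The 2 highest are H, J.
Total revenue = 46,000 + 34,000 = $80,000.

Total revenue: $80,000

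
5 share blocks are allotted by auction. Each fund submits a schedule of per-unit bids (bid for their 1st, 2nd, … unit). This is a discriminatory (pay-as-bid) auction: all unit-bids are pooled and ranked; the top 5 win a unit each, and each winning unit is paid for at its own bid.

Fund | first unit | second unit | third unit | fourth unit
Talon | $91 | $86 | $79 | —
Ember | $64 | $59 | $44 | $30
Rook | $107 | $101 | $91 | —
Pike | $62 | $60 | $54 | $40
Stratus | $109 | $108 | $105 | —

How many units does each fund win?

Merging the schedules and taking the best 5: 109 (Stratus-1), 108 (Stratus-2), 107 (Rook-1), 105 (Stratus-3), 101 (Rook-2)
Next rejected bid: $91 (not a price — pay-as-bid).
Allocation: Rook 2, Stratus 3.

Rook 2, Stratus 3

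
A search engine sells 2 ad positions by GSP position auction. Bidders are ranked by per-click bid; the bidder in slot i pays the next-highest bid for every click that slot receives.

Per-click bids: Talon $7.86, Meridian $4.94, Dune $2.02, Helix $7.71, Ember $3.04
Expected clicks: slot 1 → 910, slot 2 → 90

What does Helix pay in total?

Per-click bids in order: $7.86 (Talon) > $7.71 (Helix) > $4.94 (Meridian) > …
Helix holds slot 2 → pays next bid $4.94 × 90 clicks = $444.60.

Helix pays $444.60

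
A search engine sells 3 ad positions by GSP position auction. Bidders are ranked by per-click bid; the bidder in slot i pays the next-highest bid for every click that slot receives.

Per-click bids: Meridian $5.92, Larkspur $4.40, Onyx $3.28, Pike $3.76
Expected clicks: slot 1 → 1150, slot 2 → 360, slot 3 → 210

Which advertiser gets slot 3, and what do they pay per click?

Per-click bids in order: $5.92 (Meridian) > $4.40 (Larkspur) > $3.76 (Pike) > $3.28 (Onyx)
Slot 3 goes to the third-ranked bidder, Pike, who pays the next bid down: $3.28/click.

Pike; $3.28 per click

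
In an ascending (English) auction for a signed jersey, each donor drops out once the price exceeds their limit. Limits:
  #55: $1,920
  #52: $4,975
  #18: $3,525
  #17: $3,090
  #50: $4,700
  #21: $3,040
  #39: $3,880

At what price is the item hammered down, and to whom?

Ascending (English) auction: the price rises until one bidder remains; the winner pays the price at which the last rival dropped out.
Sorting limits: 4,975 (#52) > 4,700 (#50) > 3,880 (#39) > 3,525 (#18) > 3,090 (#17) > 3,040 (#21) > …
Once the price passes $4,700, only #52 is left; the hammer falls at #50's limit of $4,700.

#52 wins at $4,700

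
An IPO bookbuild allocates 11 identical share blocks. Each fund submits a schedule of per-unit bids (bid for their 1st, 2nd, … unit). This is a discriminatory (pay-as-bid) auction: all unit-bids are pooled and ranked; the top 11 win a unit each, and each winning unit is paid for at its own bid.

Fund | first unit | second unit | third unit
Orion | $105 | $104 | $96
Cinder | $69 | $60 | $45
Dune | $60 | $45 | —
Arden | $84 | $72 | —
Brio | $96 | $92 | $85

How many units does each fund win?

Merging the schedules and taking the best 11: 105 (Orion-1), 104 (Orion-2), 96 (Orion-3), 96 (Brio-1), 92 (Brio-2), 85 (Brio-3), 84 (Arden-1), 72 (Arden-2), 69 (Cinder-1), 60 (Cinder-2), 60 (Dune-1)
Next rejected bid: $45 (not a price — pay-as-bid).
Allocation: Arden 2, Brio 3, Cinder 2, Dune 1, Orion 3.

Arden 2, Brio 3, Cinder 2, Dune 1, Orion 3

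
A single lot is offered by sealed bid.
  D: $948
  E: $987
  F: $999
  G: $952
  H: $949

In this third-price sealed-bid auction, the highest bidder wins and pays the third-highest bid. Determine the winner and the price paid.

Bids ranked: 999 (F) > 987 (E) > 952 (G) > 949 (H) > 948 (D)
F wins; payment is bid #3 in the ranking = $952.

F pays $952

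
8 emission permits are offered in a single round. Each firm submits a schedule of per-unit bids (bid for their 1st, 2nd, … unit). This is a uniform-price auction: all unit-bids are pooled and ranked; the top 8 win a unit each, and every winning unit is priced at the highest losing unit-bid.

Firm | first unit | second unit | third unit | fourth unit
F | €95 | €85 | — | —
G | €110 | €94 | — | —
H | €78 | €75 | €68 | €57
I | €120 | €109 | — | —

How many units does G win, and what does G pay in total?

Merging the schedules and taking the best 8: 120 (I-1), 110 (G-1), 109 (I-2), 95 (F-1), 94 (G-2), 85 (F-2), 78 (H-1), 75 (H-2)
First bid not allocated: €68.
G wins 2 unit(s) at €68 each.

G: 2 units, pays €136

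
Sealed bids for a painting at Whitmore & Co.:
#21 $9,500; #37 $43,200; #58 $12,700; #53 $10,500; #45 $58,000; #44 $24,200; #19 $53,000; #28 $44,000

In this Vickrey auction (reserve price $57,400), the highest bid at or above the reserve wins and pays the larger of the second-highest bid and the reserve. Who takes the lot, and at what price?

#45 pays $57,400

Vickrey auction (reserve price $57,400): the highest bid at or above the reserve wins and pays the larger of the second-highest bid and the reserve.
Sorting bids: 58,000 (#45) > 53,000 (#19) > 44,000 (#28) > 43,200 (#37) > 24,200 (#44) > 12,700 (#58) > …
Highest eligible bid: #45 at $58,000.
max(second-highest $53,000, reserve $57,400) = $57,400.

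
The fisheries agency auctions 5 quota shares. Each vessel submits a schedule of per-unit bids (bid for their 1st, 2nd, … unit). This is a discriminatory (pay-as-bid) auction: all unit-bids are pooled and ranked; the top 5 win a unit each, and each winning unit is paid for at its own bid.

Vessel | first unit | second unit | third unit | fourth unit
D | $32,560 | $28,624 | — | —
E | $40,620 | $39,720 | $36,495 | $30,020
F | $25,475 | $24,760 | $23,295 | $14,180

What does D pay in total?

All unit-bids, highest first — top 5: 40,620 (E-1), 39,720 (E-2), 36,495 (E-3), 32,560 (D-1), 30,020 (E-4)
Next rejected bid: $28,624 (not a price — pay-as-bid).
D's winning unit-bids: 32,560 = $32,560.

D pays $32,560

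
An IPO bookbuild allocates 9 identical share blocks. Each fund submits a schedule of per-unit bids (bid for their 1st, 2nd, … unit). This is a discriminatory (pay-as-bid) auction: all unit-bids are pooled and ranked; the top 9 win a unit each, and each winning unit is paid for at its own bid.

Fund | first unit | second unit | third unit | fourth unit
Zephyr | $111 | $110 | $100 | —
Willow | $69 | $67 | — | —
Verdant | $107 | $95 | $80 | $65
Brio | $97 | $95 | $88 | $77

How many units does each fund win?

All unit-bids, highest first — top 9: 111 (Zephyr-1), 110 (Zephyr-2), 107 (Verdant-1), 100 (Zephyr-3), 97 (Brio-1), 95 (Verdant-2), 95 (Brio-2), 88 (Brio-3), 80 (Verdant-3)
Next rejected bid: $77 (not a price — pay-as-bid).
Allocation: Brio 3, Verdant 3, Zephyr 3.

Brio 3, Verdant 3, Zephyr 3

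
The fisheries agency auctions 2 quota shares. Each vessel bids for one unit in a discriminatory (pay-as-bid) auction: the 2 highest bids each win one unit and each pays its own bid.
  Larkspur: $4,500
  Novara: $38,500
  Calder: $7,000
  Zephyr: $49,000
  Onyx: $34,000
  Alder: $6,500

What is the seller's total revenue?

Ordering the bids: 49,000 (Zephyr), 38,500 (Novara), 34,000 (Onyx), 7,000 (Calder), …
The 2 highest are Zephyr, Novara.
Total revenue = 49,000 + 38,500 = $87,500.

Total revenue: $87,500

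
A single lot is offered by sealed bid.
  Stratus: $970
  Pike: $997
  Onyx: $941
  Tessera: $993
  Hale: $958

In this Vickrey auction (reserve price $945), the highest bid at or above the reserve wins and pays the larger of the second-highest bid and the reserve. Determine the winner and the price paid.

Pike pays $993

Bids in order: 997 (Pike) > 993 (Tessera) > 970 (Stratus) > 958 (Hale) > 941 (Onyx)
Highest eligible bid: Pike at $997.
Second-highest bid $993 exceeds the reserve $945 → payment $993.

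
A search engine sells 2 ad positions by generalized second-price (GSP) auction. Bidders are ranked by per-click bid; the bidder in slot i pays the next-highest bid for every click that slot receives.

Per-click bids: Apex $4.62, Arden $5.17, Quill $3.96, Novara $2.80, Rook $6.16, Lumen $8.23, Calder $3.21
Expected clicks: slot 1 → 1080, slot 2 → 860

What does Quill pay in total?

Quill pays $0.00

Sorting advertisers: $8.23 (Lumen) > $6.16 (Rook) > $5.17 (Arden) > …
Quill ranks below slot 2 → no slot, pays nothing.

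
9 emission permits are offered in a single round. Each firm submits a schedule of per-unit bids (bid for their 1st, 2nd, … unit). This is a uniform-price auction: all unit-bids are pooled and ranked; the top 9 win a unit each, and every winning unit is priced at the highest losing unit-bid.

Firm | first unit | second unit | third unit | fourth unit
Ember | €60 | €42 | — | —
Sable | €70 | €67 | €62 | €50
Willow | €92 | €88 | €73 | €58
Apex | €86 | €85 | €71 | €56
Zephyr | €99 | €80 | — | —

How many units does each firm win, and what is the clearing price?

All unit-bids, highest first — top 9: 99 (Zephyr-1), 92 (Willow-1), 88 (Willow-2), 86 (Apex-1), 85 (Apex-2), 80 (Zephyr-2), 73 (Willow-3), 71 (Apex-3), 70 (Sable-1)
The (k+1)-th unit-bid is €67.
Allocation: Apex 3, Sable 1, Willow 3, Zephyr 2.

Apex 3, Sable 1, Willow 3, Zephyr 2; clearing price €67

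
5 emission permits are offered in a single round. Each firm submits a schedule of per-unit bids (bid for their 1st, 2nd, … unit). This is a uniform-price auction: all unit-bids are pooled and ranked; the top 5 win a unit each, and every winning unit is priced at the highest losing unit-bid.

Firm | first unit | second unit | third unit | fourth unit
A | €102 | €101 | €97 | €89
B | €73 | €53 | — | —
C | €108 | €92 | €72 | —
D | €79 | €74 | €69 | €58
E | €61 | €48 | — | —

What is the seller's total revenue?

Pooled unit-bids ranked (top 5): 108 (C-1), 102 (A-1), 101 (A-2), 97 (A-3), 92 (C-2)
First bid not allocated: €89.
Allocation: A 3, C 2. Every unit priced at €89.
Revenue = 5 × 89 = €445.

Total revenue: €445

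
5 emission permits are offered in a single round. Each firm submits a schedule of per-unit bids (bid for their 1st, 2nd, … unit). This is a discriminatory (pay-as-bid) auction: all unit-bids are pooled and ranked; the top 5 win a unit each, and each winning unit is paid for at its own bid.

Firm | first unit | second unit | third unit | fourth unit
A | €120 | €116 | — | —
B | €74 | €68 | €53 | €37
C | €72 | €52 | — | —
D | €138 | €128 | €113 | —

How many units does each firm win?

Pooled unit-bids ranked (top 5): 138 (D-1), 128 (D-2), 120 (A-1), 116 (A-2), 113 (D-3)
Next rejected bid: €74 (not a price — pay-as-bid).
Allocation: A 2, D 3.

A 2, D 3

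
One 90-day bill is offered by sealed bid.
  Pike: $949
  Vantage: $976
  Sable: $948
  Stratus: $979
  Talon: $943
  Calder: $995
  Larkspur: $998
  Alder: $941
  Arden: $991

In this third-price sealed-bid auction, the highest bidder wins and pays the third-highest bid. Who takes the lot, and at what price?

Larkspur pays $991

Bids ranked: 998 (Larkspur) > 995 (Calder) > 991 (Arden) > 979 (Stratus) > 976 (Vantage) > 949 (Pike) > …
Larkspur is highest; pays the third-highest bid, $991.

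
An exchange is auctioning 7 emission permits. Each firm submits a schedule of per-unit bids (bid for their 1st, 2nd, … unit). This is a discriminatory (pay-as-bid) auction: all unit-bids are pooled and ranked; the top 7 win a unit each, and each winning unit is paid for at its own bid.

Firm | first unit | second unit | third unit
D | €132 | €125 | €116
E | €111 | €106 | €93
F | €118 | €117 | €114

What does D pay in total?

All unit-bids, highest first — top 7: 132 (D-1), 125 (D-2), 118 (F-1), 117 (F-2), 116 (D-3), 114 (F-3), 111 (E-1)
Next rejected bid: €106 (not a price — pay-as-bid).
D's winning unit-bids: 132 + 125 + 116 = €373.

D pays €373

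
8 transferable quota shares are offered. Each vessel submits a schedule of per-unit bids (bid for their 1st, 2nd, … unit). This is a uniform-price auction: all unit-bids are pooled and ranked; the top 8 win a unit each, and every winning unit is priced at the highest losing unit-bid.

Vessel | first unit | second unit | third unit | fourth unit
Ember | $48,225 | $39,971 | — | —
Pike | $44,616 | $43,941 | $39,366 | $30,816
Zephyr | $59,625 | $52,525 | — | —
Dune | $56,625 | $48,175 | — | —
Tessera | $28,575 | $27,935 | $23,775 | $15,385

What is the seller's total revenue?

Total revenue: $314,928

Merging the schedules and taking the best 8: 59,625 (Zephyr-1), 56,625 (Dune-1), 52,525 (Zephyr-2), 48,225 (Ember-1), 48,175 (Dune-2), 44,616 (Pike-1), 43,941 (Pike-2), 39,971 (Ember-2)
The (k+1)-th unit-bid is $39,366.
Allocation: Dune 2, Ember 2, Pike 2, Zephyr 2. Every unit priced at $39,366.
Revenue = 8 × 39,366 = $314,928.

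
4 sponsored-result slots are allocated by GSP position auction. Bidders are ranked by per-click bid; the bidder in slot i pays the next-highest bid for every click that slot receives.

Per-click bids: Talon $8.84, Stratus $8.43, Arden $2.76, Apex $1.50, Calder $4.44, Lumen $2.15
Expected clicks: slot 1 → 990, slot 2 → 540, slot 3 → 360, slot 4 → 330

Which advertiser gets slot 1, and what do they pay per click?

Per-click bids in order: $8.84 (Talon) > $8.43 (Stratus) > $4.44 (Calder) > $2.76 (Arden) > $2.15 (Lumen) > …
Slot 1 goes to the first-ranked bidder, Talon, who pays the next bid down: $8.43/click.

Talon; $8.43 per click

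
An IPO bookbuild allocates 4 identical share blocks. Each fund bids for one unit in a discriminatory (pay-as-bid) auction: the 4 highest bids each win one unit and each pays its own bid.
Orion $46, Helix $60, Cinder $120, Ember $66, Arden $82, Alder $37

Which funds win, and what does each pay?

Sorting: 120 (Cinder), 82 (Arden), 66 (Ember), 60 (Helix), 46 (Orion), 37 (Alder)
The 4 highest are Cinder, Arden, Ember, Helix.
Each winner pays its own bid: Cinder $120, Arden $82, Ember $66, Helix $60.

Cinder $120, Arden $82, Ember $66, Helix $60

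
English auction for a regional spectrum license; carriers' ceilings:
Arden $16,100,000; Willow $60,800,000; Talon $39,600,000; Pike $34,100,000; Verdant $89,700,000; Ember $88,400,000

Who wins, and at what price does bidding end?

Ascending (English) auction: the price rises until one bidder remains; the winner pays the price at which the last rival dropped out.
Limits in order: 89,700,000 (Verdant) > 88,400,000 (Ember) > 60,800,000 (Willow) > 39,600,000 (Talon) > 34,100,000 (Pike) > 16,100,000 (Arden)
Once the price passes $88,400,000, only Verdant is left; the hammer falls at Ember's limit of $88,400,000.

Verdant wins at $88,400,000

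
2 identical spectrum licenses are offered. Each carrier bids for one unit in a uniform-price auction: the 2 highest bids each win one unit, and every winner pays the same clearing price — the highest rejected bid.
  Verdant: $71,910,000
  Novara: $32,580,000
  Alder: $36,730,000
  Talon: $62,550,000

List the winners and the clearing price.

Verdant, Talon; each pays $36,730,000

Ordering the bids: 71,910,000 (Verdant), 62,550,000 (Talon), 36,730,000 (Alder), 32,580,000 (Novara)
Top 2: Verdant, Talon.
Highest unsuccessful bid: $36,730,000 → clearing price.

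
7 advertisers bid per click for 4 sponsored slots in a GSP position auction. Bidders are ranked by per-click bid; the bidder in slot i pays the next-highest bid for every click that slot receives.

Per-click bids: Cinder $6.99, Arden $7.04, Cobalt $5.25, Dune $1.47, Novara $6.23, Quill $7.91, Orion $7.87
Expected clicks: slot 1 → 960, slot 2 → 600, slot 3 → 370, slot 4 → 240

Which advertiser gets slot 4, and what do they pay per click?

Cinder; $6.23 per click

Ranked by bid: $7.91 (Quill) > $7.87 (Orion) > $7.04 (Arden) > $6.99 (Cinder) > $6.23 (Novara) > …
Slot 4 goes to the fourth-ranked bidder, Cinder, who pays the next bid down: $6.23/click.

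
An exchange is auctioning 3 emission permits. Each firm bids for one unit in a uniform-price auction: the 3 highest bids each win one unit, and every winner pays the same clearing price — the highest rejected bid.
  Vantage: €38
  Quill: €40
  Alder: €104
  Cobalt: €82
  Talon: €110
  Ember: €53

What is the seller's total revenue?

Sorting: 110 (Talon), 104 (Alder), 82 (Cobalt), 53 (Ember), 40 (Quill), …
The 3 highest are Talon, Alder, Cobalt.
Highest unsuccessful bid: €53 → clearing price.
Total revenue = 3 × €53 = €159.

Total revenue: €159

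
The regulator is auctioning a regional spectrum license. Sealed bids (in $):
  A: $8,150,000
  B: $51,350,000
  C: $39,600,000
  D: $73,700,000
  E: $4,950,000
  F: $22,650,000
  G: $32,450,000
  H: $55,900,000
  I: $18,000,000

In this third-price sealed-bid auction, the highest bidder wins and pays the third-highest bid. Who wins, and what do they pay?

Rule: the highest bidder wins and pays the third-highest bid.
Sorting bids: 73,700,000 (D) > 55,900,000 (H) > 51,350,000 (B) > 39,600,000 (C) > 32,450,000 (G) > 22,650,000 (F) > …
D is highest; pays the third-highest bid, $51,350,000.

D pays $51,350,000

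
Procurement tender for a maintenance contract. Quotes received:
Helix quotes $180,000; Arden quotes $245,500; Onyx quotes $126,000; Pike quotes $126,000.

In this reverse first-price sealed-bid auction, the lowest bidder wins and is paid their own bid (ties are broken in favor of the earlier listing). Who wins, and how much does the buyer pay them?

Onyx is paid $126,000

Sorting bids: 126,000 (Onyx) < 126,000 (Pike) < 180,000 (Helix) < 245,500 (Arden)
Onyx and Pike tie at $126,000; tie-break gives it to Onyx.
Onyx is lowest → is paid own bid, $126,000.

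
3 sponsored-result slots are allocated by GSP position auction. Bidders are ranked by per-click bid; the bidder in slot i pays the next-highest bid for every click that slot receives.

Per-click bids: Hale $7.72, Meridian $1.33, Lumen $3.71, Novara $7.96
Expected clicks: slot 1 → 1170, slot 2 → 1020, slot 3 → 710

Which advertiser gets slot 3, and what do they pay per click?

Sorting advertisers: $7.96 (Novara) > $7.72 (Hale) > $3.71 (Lumen) > $1.33 (Meridian)
Slot 3 goes to the third-ranked bidder, Lumen, who pays the next bid down: $1.33/click.

Lumen; $1.33 per click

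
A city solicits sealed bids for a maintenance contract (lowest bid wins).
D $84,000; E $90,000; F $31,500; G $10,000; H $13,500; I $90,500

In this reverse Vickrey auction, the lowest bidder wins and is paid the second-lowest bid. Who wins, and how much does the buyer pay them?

Rule: the lowest bidder wins and is paid the second-lowest bid.
Bids in order: 10,000 (G) < 13,500 (H) < 31,500 (F) < 84,000 (D) < 90,000 (E) < 90,500 (I)
G wins with the lowest bid; price is set by the runner-up at $13,500.

G is paid $13,500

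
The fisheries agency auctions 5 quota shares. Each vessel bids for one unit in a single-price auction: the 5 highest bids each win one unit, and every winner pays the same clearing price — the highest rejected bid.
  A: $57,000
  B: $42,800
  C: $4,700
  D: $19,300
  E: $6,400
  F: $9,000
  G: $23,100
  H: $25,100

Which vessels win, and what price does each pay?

A, B, H, G, D; each pays $9,000

Sorting: 57,000 (A), 42,800 (B), 25,100 (H), 23,100 (G), 19,300 (D), 9,000 (F), 6,400 (E), …
Winners (5 units): A, B, H, G, D.
Clearing price = highest rejected bid = $9,000.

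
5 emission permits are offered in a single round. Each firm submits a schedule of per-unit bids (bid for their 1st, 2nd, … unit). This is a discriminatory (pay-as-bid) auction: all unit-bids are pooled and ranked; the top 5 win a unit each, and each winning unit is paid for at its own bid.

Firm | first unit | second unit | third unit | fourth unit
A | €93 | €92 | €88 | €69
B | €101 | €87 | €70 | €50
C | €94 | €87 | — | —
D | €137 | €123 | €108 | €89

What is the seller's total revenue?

Total revenue: €563

Merging the schedules and taking the best 5: 137 (D-1), 123 (D-2), 108 (D-3), 101 (B-1), 94 (C-1)
Next rejected bid: €93 (not a price — pay-as-bid).
Each winning unit pays its own bid.
Revenue = 137 + 123 + 108 + 101 + 94 = €563.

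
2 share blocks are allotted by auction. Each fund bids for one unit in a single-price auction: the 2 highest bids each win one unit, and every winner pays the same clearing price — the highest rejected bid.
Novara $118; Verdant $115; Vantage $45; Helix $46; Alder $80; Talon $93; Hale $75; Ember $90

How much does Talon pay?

Ordering the bids: 118 (Novara), 115 (Verdant), 93 (Talon), 90 (Ember), …
The 2 highest are Novara, Verdant.
Highest unsuccessful bid: $93 → clearing price.
Talon does not win → pays $0.

Talon pays $0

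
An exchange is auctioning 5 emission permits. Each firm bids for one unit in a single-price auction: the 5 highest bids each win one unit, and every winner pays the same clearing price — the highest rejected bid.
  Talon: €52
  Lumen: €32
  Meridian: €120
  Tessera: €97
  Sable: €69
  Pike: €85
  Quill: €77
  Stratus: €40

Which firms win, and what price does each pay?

Meridian, Tessera, Pike, Quill, Sable; each pays €52

Ordering the bids: 120 (Meridian), 97 (Tessera), 85 (Pike), 77 (Quill), 69 (Sable), 52 (Talon), 40 (Stratus), …
The 5 highest are Meridian, Tessera, Pike, Quill, Sable.
Clearing price = highest rejected bid = €52.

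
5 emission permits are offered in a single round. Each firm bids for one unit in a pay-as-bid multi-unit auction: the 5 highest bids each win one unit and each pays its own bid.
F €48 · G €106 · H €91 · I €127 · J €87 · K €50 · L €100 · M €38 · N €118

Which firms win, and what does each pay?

I €127, N €118, G €106, L €100, H €91

Ordering the bids: 127 (I), 118 (N), 106 (G), 100 (L), 91 (H), 87 (J), 50 (K), …
Top 5: I, N, G, L, H.
Each winner pays its own bid: I €127, N €118, G €106, L €100, H €91.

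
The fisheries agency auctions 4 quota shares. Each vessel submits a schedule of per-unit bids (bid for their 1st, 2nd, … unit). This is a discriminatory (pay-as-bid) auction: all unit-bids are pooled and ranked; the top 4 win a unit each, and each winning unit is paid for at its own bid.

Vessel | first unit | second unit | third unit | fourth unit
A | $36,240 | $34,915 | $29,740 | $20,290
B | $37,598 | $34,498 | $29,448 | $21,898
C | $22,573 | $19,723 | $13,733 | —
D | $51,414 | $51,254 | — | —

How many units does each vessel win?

A 1, B 1, D 2

All unit-bids, highest first — top 4: 51,414 (D-1), 51,254 (D-2), 37,598 (B-1), 36,240 (A-1)
Next rejected bid: $34,915 (not a price — pay-as-bid).
Allocation: A 1, B 1, D 2.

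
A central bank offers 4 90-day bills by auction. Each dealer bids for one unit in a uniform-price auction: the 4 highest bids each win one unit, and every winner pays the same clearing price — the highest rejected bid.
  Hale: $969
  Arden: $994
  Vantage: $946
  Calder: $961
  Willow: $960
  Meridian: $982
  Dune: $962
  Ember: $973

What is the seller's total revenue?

Total revenue: $3,848

Sorting: 994 (Arden), 982 (Meridian), 973 (Ember), 969 (Hale), 962 (Dune), 961 (Calder), …
Winners (4 units): Arden, Meridian, Ember, Hale.
First losing bid is Dune's $962, which sets the uniform price.
Total revenue = 4 × $962 = $3,848.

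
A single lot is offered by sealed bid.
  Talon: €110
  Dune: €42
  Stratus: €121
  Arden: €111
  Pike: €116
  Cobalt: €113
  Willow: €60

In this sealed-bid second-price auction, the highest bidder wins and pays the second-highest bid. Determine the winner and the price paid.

Sorting bids: 121 (Stratus) > 116 (Pike) > 113 (Cobalt) > 111 (Arden) > 110 (Talon) > 60 (Willow) > …
Second-price: Stratus pays Pike's bid of €116.

Stratus pays €116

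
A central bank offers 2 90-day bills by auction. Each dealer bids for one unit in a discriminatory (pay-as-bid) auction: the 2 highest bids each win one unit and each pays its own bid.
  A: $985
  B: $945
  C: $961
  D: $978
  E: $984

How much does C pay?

C pays $0

Sorting: 985 (A), 984 (E), 978 (D), 961 (C), …
Top 2: A, E.
C does not win → $0.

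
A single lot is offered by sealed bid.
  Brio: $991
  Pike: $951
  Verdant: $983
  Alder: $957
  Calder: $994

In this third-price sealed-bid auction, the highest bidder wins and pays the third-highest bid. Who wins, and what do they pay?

Calder pays $983

Rule: the highest bidder wins and pays the third-highest bid.
Sorting bids: 994 (Calder) > 991 (Brio) > 983 (Verdant) > 957 (Alder) > 951 (Pike)
Calder wins; payment is bid #3 in the ranking = $983.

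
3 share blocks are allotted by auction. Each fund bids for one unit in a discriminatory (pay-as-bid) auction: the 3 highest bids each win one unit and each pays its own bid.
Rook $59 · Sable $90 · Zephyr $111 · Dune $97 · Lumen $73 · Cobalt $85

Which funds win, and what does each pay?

Zephyr $111, Dune $97, Sable $90

Bids ranked high→low: 111 (Zephyr), 97 (Dune), 90 (Sable), 85 (Cobalt), 73 (Lumen), …
Winners (3 units): Zephyr, Dune, Sable.
Each winner pays its own bid: Zephyr $111, Dune $97, Sable $90.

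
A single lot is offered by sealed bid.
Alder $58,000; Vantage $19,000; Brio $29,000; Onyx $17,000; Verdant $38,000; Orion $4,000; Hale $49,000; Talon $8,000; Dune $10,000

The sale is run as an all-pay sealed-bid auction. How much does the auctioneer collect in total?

Sorting bids: 58,000 (Alder) > 49,000 (Hale) > 38,000 (Verdant) > 29,000 (Brio) > 19,000 (Vantage) > 17,000 (Onyx) > …
Every bidder forfeits their bid regardless of winning.
Revenue = 58,000 + 19,000 + 29,000 + 17,000 + 38,000 + 4,000 + 49,000 + 8,000 + 10,000 = $232,000.

Total revenue: $232,000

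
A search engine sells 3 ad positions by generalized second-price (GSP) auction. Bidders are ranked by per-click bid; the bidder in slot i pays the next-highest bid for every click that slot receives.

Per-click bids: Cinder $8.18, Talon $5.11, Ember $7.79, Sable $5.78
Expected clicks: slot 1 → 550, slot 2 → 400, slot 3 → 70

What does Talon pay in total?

Per-click bids in order: $8.18 (Cinder) > $7.79 (Ember) > $5.78 (Sable) > $5.11 (Talon)
Talon ranks below slot 3 → no slot, pays nothing.

Talon pays $0.00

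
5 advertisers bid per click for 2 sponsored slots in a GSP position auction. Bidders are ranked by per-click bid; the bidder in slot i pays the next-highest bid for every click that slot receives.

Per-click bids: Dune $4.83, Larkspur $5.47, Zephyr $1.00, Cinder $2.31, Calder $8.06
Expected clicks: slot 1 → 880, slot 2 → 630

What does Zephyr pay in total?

Sorting advertisers: $8.06 (Calder) > $5.47 (Larkspur) > $4.83 (Dune) > …
Zephyr ranks below slot 2 → no slot, pays nothing.

Zephyr pays $0.00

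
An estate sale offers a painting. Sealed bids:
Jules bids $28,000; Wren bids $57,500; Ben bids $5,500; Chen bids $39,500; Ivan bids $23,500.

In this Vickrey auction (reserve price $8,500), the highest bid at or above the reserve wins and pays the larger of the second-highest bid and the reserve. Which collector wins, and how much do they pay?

Wren pays $39,500

Bids in order: 57,500 (Wren) > 39,500 (Chen) > 28,000 (Jules) > 23,500 (Ivan) > 5,500 (Ben)
Highest eligible bid: Wren at $57,500.
Second-highest bid $39,500 exceeds the reserve $8,500 → payment $39,500.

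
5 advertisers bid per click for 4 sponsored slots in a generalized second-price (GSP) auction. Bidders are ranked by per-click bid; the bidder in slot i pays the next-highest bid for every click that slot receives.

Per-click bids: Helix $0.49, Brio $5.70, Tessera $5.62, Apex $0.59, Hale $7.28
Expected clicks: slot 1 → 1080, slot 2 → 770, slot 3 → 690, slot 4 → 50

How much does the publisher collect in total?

Total revenue: $10915.00

Sorting advertisers: $7.28 (Hale) > $5.70 (Brio) > $5.62 (Tessera) > $0.59 (Apex) > $0.49 (Helix)
Slot 1: Hale pays $5.70 × 1080 = $6156.00
Slot 2: Brio pays $5.62 × 770 = $4327.40
Slot 3: Tessera pays $0.59 × 690 = $407.10
Slot 4: Apex pays $0.49 × 50 = $24.50
Total = $10915.00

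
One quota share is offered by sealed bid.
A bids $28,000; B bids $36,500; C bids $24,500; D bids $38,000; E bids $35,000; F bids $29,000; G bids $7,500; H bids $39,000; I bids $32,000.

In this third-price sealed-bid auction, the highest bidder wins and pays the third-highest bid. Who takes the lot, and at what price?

H pays $36,500

Bids ranked: 39,000 (H) > 38,000 (D) > 36,500 (B) > 35,000 (E) > 32,000 (I) > 29,000 (F) > …
H is highest; pays the third-highest bid, $36,500.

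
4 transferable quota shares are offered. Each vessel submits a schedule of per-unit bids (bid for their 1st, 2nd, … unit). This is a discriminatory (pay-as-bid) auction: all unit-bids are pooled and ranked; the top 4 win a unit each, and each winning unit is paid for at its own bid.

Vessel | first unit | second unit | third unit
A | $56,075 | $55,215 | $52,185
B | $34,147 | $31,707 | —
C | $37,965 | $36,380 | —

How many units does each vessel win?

All unit-bids, highest first — top 4: 56,075 (A-1), 55,215 (A-2), 52,185 (A-3), 37,965 (C-1)
Next rejected bid: $36,380 (not a price — pay-as-bid).
Allocation: A 3, C 1.

A 3, C 1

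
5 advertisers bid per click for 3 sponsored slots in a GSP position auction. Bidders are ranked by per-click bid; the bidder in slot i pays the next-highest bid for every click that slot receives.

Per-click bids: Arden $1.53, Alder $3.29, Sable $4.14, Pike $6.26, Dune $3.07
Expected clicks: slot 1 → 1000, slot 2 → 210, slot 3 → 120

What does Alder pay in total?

Alder pays $368.40

Ranked by bid: $6.26 (Pike) > $4.14 (Sable) > $3.29 (Alder) > $3.07 (Dune) > …
Alder holds slot 3 → pays next bid $3.07 × 120 clicks = $368.40.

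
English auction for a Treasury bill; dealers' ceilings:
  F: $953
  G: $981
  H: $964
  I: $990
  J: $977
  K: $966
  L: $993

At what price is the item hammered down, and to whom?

Sorting limits: 993 (L) > 990 (I) > 981 (G) > 977 (J) > 966 (K) > 964 (H) > …
Once the price passes $990, only L is left; the hammer falls at I's limit of $990.

L wins at $990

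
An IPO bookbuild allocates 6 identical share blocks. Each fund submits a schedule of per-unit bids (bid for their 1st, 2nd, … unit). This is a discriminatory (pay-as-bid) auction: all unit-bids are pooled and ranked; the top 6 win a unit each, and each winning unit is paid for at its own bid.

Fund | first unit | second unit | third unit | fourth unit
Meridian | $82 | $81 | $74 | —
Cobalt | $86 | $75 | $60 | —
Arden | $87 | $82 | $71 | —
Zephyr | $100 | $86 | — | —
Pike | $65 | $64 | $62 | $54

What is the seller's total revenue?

Total revenue: $523

Merging the schedules and taking the best 6: 100 (Zephyr-1), 87 (Arden-1), 86 (Cobalt-1), 86 (Zephyr-2), 82 (Meridian-1), 82 (Arden-2)
Next rejected bid: $81 (not a price — pay-as-bid).
Each winning unit pays its own bid.
Revenue = 100 + 87 + 86 + 86 + 82 + 82 = $523.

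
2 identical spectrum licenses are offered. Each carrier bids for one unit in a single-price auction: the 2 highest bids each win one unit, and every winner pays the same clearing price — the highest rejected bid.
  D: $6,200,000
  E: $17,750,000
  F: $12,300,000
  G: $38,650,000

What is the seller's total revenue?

Sorting: 38,650,000 (G), 17,750,000 (E), 12,300,000 (F), 6,200,000 (D)
The 2 highest are G, E.
First losing bid is F's $12,300,000, which sets the uniform price.
Total revenue = 2 × $12,300,000 = $24,600,000.

Total revenue: $24,600,000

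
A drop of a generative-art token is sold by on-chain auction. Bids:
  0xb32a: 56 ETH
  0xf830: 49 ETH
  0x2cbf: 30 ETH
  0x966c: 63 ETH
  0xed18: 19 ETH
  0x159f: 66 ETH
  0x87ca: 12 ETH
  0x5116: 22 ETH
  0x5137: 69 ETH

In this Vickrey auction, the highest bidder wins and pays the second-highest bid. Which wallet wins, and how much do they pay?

0x5137 pays 66 ETH

Vickrey auction: the highest bidder wins and pays the second-highest bid.
Bids in order: 69 (0x5137) > 66 (0x159f) > 63 (0x966c) > 56 (0xb32a) > 49 (0xf830) > 30 (0x2cbf) > …
0x5137 is highest; pays the second-highest bid, 66 ETH.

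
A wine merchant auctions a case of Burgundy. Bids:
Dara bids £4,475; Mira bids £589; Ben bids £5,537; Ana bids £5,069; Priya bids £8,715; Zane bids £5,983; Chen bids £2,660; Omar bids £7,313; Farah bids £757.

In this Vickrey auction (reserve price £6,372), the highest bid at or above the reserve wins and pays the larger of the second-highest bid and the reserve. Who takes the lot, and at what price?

Priya pays £7,313

Rule: the highest bid at or above the reserve wins and pays the larger of the second-highest bid and the reserve.
Sorting bids: 8,715 (Priya) > 7,313 (Omar) > 5,983 (Zane) > 5,537 (Ben) > 5,069 (Ana) > 4,475 (Dara) > …
Priya has the top bid at or above the reserve (£8,715).
max(second-highest £7,313, reserve £6,372) = £7,313; the reserve does not bind.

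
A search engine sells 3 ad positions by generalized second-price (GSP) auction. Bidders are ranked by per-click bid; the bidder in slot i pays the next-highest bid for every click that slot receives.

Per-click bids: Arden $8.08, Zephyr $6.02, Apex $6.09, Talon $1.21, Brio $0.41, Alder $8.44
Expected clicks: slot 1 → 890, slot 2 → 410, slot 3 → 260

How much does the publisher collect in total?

Ranked by bid: $8.44 (Alder) > $8.08 (Arden) > $6.09 (Apex) > $6.02 (Zephyr) > …
Slot 1: Alder pays $8.08 × 890 = $7191.20
Slot 2: Arden pays $6.09 × 410 = $2496.90
Slot 3: Apex pays $6.02 × 260 = $1565.20
Total = $11253.30

Total revenue: $11253.30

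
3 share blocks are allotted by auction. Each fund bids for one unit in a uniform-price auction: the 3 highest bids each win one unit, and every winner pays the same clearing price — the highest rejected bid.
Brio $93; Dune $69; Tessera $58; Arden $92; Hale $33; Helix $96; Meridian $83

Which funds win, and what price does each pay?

Helix, Brio, Arden; each pays $83

Bids ranked high→low: 96 (Helix), 93 (Brio), 92 (Arden), 83 (Meridian), 69 (Dune), …
Winners (3 units): Helix, Brio, Arden.
Clearing price = highest rejected bid = $83.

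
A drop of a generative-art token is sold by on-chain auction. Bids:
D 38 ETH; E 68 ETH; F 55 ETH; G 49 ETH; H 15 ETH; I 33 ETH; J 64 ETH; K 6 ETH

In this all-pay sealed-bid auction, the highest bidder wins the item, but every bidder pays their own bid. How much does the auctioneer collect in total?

Total revenue: 328 ETH

Bids ranked: 68 (E) > 64 (J) > 55 (F) > 49 (G) > 38 (D) > 33 (I) > …
Every bidder forfeits their bid regardless of winning.
Revenue = 38 + 68 + 55 + 49 + 15 + 33 + 64 + 6 = 328 ETH.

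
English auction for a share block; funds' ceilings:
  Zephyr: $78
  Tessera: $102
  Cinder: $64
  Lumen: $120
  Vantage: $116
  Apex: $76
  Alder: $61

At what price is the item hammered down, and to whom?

Lumen wins at $116

Limits ranked: 120 (Lumen) > 116 (Vantage) > 102 (Tessera) > 78 (Zephyr) > 76 (Apex) > 64 (Cinder) > …
Bidding ends when Vantage exits at $116; Lumen takes it.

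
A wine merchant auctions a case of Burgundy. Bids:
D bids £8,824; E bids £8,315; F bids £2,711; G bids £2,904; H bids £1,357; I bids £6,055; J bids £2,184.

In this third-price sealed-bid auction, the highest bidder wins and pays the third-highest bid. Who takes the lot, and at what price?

D pays £6,055

Bids in order: 8,824 (D) > 8,315 (E) > 6,055 (I) > 2,904 (G) > 2,711 (F) > 2,184 (J) > …
D is highest; pays the third-highest bid, £6,055.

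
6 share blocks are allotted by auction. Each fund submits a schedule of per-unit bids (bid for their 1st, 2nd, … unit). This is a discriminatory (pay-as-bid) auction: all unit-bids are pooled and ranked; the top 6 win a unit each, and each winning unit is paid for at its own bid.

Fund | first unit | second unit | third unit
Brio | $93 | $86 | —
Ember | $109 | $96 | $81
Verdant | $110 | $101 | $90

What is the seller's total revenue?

Pooled unit-bids ranked (top 6): 110 (Verdant-1), 109 (Ember-1), 101 (Verdant-2), 96 (Ember-2), 93 (Brio-1), 90 (Verdant-3)
Next rejected bid: $86 (not a price — pay-as-bid).
Each winning unit pays its own bid.
Revenue = 110 + 109 + 101 + 96 + 93 + 90 = $599.

Total revenue: $599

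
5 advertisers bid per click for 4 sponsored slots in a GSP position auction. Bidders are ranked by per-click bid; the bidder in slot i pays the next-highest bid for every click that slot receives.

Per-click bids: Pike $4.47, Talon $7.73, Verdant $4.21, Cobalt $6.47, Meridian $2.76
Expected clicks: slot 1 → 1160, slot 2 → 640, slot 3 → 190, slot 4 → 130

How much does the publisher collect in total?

Per-click bids in order: $7.73 (Talon) > $6.47 (Cobalt) > $4.47 (Pike) > $4.21 (Verdant) > $2.76 (Meridian)
Slot 1: Talon pays $6.47 × 1160 = $7505.20
Slot 2: Cobalt pays $4.47 × 640 = $2860.80
Slot 3: Pike pays $4.21 × 190 = $799.90
Slot 4: Verdant pays $2.76 × 130 = $358.80
Total = $11524.70

Total revenue: $11524.70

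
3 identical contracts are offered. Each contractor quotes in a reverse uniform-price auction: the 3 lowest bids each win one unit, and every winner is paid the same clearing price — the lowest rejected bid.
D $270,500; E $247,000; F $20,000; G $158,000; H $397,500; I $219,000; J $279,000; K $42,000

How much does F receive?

F is paid $219,000

Ordering the bids: 20,000 (F), 42,000 (K), 158,000 (G), 219,000 (I), 247,000 (E), …
Lowest 3: F, K, G.
Clearing price = lowest rejected bid = $219,000.
F wins → is paid $219,000.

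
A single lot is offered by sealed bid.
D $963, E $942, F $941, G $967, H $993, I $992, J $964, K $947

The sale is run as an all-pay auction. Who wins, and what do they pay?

Bids in order: 993 (H) > 992 (I) > 967 (G) > 964 (J) > 963 (D) > 947 (K) > …
H is highest and takes the item; every bidder forfeits their bid.

H pays $993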